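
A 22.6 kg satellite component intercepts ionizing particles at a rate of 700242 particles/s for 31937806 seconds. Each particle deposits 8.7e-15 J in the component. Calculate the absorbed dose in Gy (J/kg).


Total energy deposited = rate * time * E_per
  = 700242 * 31937806 * 8.7e-15 = 0.1945685 J
Dose = E_total / mass = 0.1945685 / 22.6
Dose = 0.008609225 Gy

0.0086 Gy


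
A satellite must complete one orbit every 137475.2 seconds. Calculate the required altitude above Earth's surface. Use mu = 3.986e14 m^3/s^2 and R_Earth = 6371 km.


T = 137475.2 s
r = (mu*T^2/(4*pi^2))^(1/3) = (3.986e14 * 137475.2^2 / (4*pi^2))^(1/3)
r = 5.7571661e+07 m = 57571.6610 km
alt = r - R_E = 57571.6610 - 6371 = 51200.6610 km

51200.6610 km


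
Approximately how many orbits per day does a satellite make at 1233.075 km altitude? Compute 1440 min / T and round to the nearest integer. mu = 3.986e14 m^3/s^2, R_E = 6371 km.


r = 7.604075e+06 m
T = 2*pi*sqrt(r^3/mu) = 6599.0407 s = 109.9840 min
revs/day = 1440 / 109.9840 = 13.0928
Rounded: 13 revolutions per day

13 revolutions per day


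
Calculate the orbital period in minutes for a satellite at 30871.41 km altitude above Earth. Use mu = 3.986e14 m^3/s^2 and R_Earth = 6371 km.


r = 37242.4100 km = 3.724241e+07 m
T = 2*pi*sqrt(r^3/mu) = 2*pi*sqrt(5.1655115e+22 / 3.986e14)
T = 71526.6503 s = 1192.1108 min

1192.1108 minutes


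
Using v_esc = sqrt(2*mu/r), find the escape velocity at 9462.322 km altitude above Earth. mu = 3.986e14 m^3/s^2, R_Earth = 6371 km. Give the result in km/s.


r = 6371.0 + 9462.322 = 15833.3220 km = 1.5833322e+07 m
v_esc = sqrt(2*mu/r) = sqrt(2*3.986e14 / 1.5833322e+07)
v_esc = 7095.7388 m/s = 7.0957 km/s

7.0957 km/s


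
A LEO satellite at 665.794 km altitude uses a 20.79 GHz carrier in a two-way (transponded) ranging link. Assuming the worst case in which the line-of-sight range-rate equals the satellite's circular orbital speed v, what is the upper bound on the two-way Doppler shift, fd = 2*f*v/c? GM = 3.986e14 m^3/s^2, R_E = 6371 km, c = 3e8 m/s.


r = 7.036794e+06 m
v = sqrt(mu/r) = 7526.2949 m/s (worst-case radial velocity)
f = 20.79 GHz = 2.079e+10 Hz
fd = 2*f*v/c = 2*2.079e+10*7526.2949/3.0e+08
fd = 1.0431445e+06 Hz

1.0431e+06 Hz


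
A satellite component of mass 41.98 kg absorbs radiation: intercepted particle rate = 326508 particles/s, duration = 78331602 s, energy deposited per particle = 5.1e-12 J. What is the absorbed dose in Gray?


Total energy deposited = rate * time * E_per
  = 326508 * 78331602 * 5.1e-12 = 130.4371 J
Dose = E_total / mass = 130.4371 / 41.98
Dose = 3.1071 Gy

3.1071 Gy


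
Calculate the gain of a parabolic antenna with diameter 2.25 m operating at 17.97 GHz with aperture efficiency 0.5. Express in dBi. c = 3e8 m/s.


lambda = c/f = 3e8 / 1.797e+10 = 0.01669449 m
G = eta*(pi*D/lambda)^2 = 0.5*(pi*2.25/0.01669449)^2
G = 89637.2307 (linear)
G = 10*log10(89637.2307) = 49.5249 dBi

49.5249 dBi


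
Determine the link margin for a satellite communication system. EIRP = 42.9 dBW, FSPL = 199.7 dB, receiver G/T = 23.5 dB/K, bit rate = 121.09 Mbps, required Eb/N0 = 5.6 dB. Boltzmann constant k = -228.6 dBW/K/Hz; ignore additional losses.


C/N0 = EIRP - FSPL + G/T - k = 42.9 - 199.7 + 23.5 - (-228.6)
C/N0 = 95.3000 dB-Hz
R_b = 121.09 Mbps = 1.2109e+08 bps -> 10*log10(R_b) = 80.8311 dB-Hz
Eb/N0 = C/N0 - 10*log10(R_b) = 95.3000 - 80.8311 = 14.4689 dB
Margin = Eb/N0 - Eb/N0_req = 14.4689 - 5.6 = 8.8689 dB (link closes)

8.8689 dB


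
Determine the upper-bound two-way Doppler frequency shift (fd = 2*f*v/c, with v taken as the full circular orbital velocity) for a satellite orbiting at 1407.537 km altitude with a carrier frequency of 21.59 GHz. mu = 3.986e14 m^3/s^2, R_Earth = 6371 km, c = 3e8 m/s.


r = 7.778537e+06 m
v = sqrt(mu/r) = 7158.4614 m/s (worst-case radial velocity)
f = 21.59 GHz = 2.159e+10 Hz
fd = 2*f*v/c = 2*2.159e+10*7158.4614/3.0e+08
fd = 1.0303412e+06 Hz

1.0303e+06 Hz


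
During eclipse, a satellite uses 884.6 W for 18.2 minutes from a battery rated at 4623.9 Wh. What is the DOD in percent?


E_used = P * t / 60 = 884.6 * 18.2 / 60 = 268.3287 Wh
DOD = E_used / E_total * 100 = 268.3287 / 4623.9 * 100
DOD = 5.8031 %

5.8031 %


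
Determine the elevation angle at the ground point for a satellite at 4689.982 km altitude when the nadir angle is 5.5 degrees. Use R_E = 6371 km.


r = R_E + alt = 11060.9820 km
Law of sines in the satellite / Earth-center / ground-point triangle:
  sin(nadir)/R_E = sin(90 + el)/r  =>  cos(el) = (r/R_E)*sin(nadir)
cos(el) = (11060.9820 / 6371.0000) * sin(5.5 deg) = 0.1664022
el = arccos(0.1664022) = 80.4213 deg
(Earth-central angle = 90 - nadir - el = 4.0787 deg)

80.4213 degrees


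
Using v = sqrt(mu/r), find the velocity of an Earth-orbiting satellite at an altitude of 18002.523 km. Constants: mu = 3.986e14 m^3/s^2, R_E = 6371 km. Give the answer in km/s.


r = R_E + alt = 6371.0 + 18002.523 = 24373.5230 km = 2.4373523e+07 m
v = sqrt(mu/r) = sqrt(3.986e14 / 2.4373523e+07) = 4043.9846 m/s = 4.0440 km/s

4.0440 km/s


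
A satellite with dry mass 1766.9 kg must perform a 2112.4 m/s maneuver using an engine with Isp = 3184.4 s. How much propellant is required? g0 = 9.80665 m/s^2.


ve = Isp * g0 = 3184.4 * 9.80665 = 31228.296260 m/s
mass ratio = exp(dv/ve) = exp(2112.4/31228.296260) = 1.06998409
m_prop = m_dry * (mr - 1) = 1766.9 * (1.06998409 - 1)
m_prop = 123.6549 kg

123.6549 kg


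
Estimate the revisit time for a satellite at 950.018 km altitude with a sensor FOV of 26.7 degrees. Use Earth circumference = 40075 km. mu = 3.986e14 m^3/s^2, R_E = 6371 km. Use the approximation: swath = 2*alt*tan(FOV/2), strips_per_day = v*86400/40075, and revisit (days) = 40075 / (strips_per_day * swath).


swath = 2*950.018*tan(0.2330015) = 450.9006 km
v = sqrt(mu/r) = 7378.7519 m/s = 7.3788 km/s
strips/day = v*86400/40075 = 7.3788*86400/40075 = 15.9083
coverage/day = strips * swath = 15.9083 * 450.9006 = 7173.0511 km
revisit = 40075 / 7173.0511 = 5.5869 days

5.5869 days


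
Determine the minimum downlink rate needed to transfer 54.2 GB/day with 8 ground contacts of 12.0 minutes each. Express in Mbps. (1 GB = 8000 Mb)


total contact time = 8 * 12.0 * 60 = 5760.0000 s
data = 54.2 GB = 433600.0000 Mb
rate = 433600.0000 / 5760.0000 = 75.2778 Mbps

75.2778 Mbps


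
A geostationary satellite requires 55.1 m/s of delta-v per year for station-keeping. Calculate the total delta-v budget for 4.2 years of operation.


dV = rate * years = 55.1 * 4.2
dV = 231.4200 m/s

231.4200 m/s


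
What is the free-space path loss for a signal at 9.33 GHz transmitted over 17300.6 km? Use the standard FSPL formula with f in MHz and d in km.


f = 9.33 GHz = 9330.0000 MHz
d = 17300.6 km
FSPL = 32.44 + 20*log10(9330.0000) + 20*log10(17300.6)
FSPL = 32.44 + 79.3976 + 84.7612
FSPL = 196.5989 dB

196.5989 dB


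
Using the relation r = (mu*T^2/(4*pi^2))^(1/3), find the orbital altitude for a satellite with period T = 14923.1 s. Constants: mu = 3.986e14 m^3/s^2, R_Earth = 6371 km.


T = 14923.1 s
r = (mu*T^2/(4*pi^2))^(1/3) = (3.986e14 * 14923.1^2 / (4*pi^2))^(1/3)
r = 1.3100822e+07 m = 13100.8222 km
alt = r - R_E = 13100.8222 - 6371 = 6729.8222 km

6729.8222 km


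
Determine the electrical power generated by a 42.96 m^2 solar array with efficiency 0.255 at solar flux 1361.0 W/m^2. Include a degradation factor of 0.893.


P = area * eta * S * degradation
P = 42.96 * 0.255 * 1361.0 * 0.893
P = 13314.1681 W

13314.1681 W


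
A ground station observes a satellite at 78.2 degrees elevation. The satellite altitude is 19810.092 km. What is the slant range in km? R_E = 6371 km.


h = 19810.092 km, el = 78.2 deg
d = -R_E*sin(el) + sqrt((R_E*sin(el))^2 + 2*R_E*h + h^2)
d = -6371.0000*sin(1.3648) + sqrt((6371.0000*0.9788674)^2 + 2*6371.0000*19810.092 + 19810.092^2)
d = 19912.2912 km

19912.2912 km


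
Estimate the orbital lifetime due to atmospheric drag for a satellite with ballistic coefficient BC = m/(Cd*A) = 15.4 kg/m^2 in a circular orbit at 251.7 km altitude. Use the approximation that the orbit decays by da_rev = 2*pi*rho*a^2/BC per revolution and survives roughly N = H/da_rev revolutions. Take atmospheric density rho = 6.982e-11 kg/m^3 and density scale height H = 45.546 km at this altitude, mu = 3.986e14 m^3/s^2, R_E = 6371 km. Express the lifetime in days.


a = R_E + alt = 6622.7000 km = 6.6227e+06 m
da_rev = 2*pi*rho*a^2/BC = 2*pi*6.982e-11*(6.6227e+06)^2/15.4 = 1249.422024 m per revolution
N = H/da_rev = 45546.0000 m / 1249.422024 m = 36.4537 revolutions
P = 2*pi*sqrt(a^3/mu) = 5363.6922 s
lifetime = N*P = 36.4537 * 5363.6922 = 195526.1864 s = 2.2630 days

2.2630 days


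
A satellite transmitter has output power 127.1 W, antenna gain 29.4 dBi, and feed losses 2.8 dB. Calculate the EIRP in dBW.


Pt = 127.1 W = 21.0415 dBW
EIRP = Pt_dBW + Gt - losses = 21.0415 + 29.4 - 2.8 = 47.6415 dBW

47.6415 dBW


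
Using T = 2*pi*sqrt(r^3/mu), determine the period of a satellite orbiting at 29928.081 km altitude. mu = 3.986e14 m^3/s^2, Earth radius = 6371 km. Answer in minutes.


r = 36299.0810 km = 3.6299081e+07 m
T = 2*pi*sqrt(r^3/mu) = 2*pi*sqrt(4.7828514e+22 / 3.986e14)
T = 68826.3385 s = 1147.1056 min

1147.1056 minutes


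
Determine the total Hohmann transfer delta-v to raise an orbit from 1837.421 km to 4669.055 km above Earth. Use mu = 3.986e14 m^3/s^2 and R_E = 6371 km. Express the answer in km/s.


r1 = 8208.4210 km = 8.208421e+06 m
r2 = 11040.0550 km = 1.1040055e+07 m
dv1 = sqrt(mu/r1)*(sqrt(2*r2/(r1+r2)) - 1) = 494.9859 m/s
dv2 = sqrt(mu/r2)*(1 - sqrt(2*r1/(r1+r2))) = 459.5438 m/s
total dv = |dv1| + |dv2| = 494.9859 + 459.5438 = 954.5297 m/s = 0.9545297 km/s

0.9545 km/s


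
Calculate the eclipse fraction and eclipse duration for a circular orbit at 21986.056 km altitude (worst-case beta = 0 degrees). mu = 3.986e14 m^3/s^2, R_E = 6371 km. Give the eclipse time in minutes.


r = 28357.0560 km
T = 792.0483 min
Eclipse fraction = arcsin(R_E/r)/pi = arcsin(6371.0000/28357.0560)/pi
= arcsin(0.2246707)/pi = 0.07213064
Eclipse duration = 0.07213064 * 792.0483 = 57.1310 min

57.1310 minutes


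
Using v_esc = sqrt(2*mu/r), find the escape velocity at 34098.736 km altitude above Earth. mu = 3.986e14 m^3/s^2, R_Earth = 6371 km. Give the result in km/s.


r = 6371.0 + 34098.736 = 40469.7360 km = 4.0469736e+07 m
v_esc = sqrt(2*mu/r) = sqrt(2*3.986e14 / 4.0469736e+07)
v_esc = 4438.3184 m/s = 4.4383 km/s

4.4383 km/s


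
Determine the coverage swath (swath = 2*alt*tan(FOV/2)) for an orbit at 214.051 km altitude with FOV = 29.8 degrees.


FOV = 29.8 deg = 0.5201081 rad
swath = 2 * alt * tan(FOV/2) = 2 * 214.051 * tan(0.2600541)
swath = 2 * 214.051 * 0.2660794
swath = 113.9091 km

113.9091 km


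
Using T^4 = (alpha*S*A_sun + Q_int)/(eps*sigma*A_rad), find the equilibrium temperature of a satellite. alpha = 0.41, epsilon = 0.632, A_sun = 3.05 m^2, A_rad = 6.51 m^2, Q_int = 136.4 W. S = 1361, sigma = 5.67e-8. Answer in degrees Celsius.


Numerator = alpha*S*A_sun + Q_int = 0.41*1361*3.05 + 136.4 = 1838.3305 W
Denominator = eps*sigma*A_rad = 0.632*5.67e-8*6.51 = 2.3328194e-07 W/K^4
T^4 = 7.8802948e+09 K^4
T = 297.9447 K = 24.7947 C

24.7947 degrees Celsius


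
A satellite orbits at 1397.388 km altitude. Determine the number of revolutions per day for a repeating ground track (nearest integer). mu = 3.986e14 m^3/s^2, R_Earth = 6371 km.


r = 7.768388e+06 m
T = 2*pi*sqrt(r^3/mu) = 6814.0856 s = 113.5681 min
revs/day = 1440 / 113.5681 = 12.6796
Rounded: 13 revolutions per day

13 revolutions per day


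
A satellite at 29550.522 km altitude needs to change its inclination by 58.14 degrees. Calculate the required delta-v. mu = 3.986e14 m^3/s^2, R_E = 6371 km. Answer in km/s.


r = 35921.5220 km = 3.5921522e+07 m
V = sqrt(mu/r) = 3331.1277 m/s
di = 58.14 deg = 1.0147 rad
dV = 2*V*sin(di/2) = 2*3331.1277*sin(0.5073672)
dV = 3237.0421 m/s = 3.2370 km/s

3.2370 km/s


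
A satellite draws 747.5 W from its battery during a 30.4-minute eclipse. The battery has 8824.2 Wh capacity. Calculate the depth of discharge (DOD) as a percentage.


E_used = P * t / 60 = 747.5 * 30.4 / 60 = 378.7333 Wh
DOD = E_used / E_total * 100 = 378.7333 / 8824.2 * 100
DOD = 4.2920 %

4.2920 %


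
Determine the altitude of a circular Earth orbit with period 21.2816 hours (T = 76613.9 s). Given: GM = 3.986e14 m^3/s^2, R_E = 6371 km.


T = 76613.9 s
r = (mu*T^2/(4*pi^2))^(1/3) = (3.986e14 * 76613.9^2 / (4*pi^2))^(1/3)
r = 3.8987995e+07 m = 38987.9948 km
alt = r - R_E = 38987.9948 - 6371 = 32616.9948 km

32616.9948 km


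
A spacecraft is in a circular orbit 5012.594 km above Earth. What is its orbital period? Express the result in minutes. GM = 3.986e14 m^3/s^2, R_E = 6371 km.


r = 11383.5940 km = 1.1383594e+07 m
T = 2*pi*sqrt(r^3/mu) = 2*pi*sqrt(1.4751568e+21 / 3.986e14)
T = 12087.3283 s = 201.4555 min

201.4555 minutes


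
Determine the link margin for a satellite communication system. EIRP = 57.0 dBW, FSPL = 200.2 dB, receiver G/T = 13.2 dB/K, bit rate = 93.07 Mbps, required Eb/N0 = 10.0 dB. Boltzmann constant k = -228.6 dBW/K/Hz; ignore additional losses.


C/N0 = EIRP - FSPL + G/T - k = 57.0 - 200.2 + 13.2 - (-228.6)
C/N0 = 98.6000 dB-Hz
R_b = 93.07 Mbps = 9.307e+07 bps -> 10*log10(R_b) = 79.6881 dB-Hz
Eb/N0 = C/N0 - 10*log10(R_b) = 98.6000 - 79.6881 = 18.9119 dB
Margin = Eb/N0 - Eb/N0_req = 18.9119 - 10.0 = 8.9119 dB (link closes)

8.9119 dB


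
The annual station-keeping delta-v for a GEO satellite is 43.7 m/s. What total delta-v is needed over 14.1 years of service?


dV = rate * years = 43.7 * 14.1
dV = 616.1700 m/s

616.1700 m/s


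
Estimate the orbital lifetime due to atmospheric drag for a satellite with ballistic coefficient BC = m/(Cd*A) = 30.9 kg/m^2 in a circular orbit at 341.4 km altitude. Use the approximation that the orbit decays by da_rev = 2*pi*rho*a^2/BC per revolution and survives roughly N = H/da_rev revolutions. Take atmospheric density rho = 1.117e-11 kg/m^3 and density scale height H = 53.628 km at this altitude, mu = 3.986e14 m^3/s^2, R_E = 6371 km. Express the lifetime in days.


a = R_E + alt = 6712.4000 km = 6.7124e+06 m
da_rev = 2*pi*rho*a^2/BC = 2*pi*1.117e-11*(6.7124e+06)^2/30.9 = 102.336420 m per revolution
N = H/da_rev = 53628.0000 m / 102.336420 m = 524.0363 revolutions
P = 2*pi*sqrt(a^3/mu) = 5473.0317 s
lifetime = N*P = 524.0363 * 5473.0317 = 2.8680673e+06 s = 33.1952 days

33.1952 days


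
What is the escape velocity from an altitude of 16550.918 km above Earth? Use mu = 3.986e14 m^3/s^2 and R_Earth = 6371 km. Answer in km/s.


r = 6371.0 + 16550.918 = 22921.9180 km = 2.2921918e+07 m
v_esc = sqrt(2*mu/r) = sqrt(2*3.986e14 / 2.2921918e+07)
v_esc = 5897.3672 m/s = 5.8974 km/s

5.8974 km/s


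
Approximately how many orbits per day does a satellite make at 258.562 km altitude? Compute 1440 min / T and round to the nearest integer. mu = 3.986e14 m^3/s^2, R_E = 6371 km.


r = 6.629562e+06 m
T = 2*pi*sqrt(r^3/mu) = 5372.0306 s = 89.5338 min
revs/day = 1440 / 89.5338 = 16.0833
Rounded: 16 revolutions per day

16 revolutions per day


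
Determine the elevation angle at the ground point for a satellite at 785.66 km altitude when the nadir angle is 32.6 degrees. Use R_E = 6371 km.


r = R_E + alt = 7156.6600 km
Law of sines in the satellite / Earth-center / ground-point triangle:
  sin(nadir)/R_E = sin(90 + el)/r  =>  cos(el) = (r/R_E)*sin(nadir)
cos(el) = (7156.6600 / 6371.0000) * sin(32.6 deg) = 0.605211
el = arccos(0.605211) = 52.7560 deg
(Earth-central angle = 90 - nadir - el = 4.6440 deg)

52.7560 degrees


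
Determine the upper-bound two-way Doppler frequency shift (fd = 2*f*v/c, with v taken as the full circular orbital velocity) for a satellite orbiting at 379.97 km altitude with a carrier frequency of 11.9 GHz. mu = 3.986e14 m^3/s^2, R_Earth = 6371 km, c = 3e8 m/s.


r = 6.75097e+06 m
v = sqrt(mu/r) = 7683.9682 m/s (worst-case radial velocity)
f = 11.9 GHz = 1.19e+10 Hz
fd = 2*f*v/c = 2*1.19e+10*7683.9682/3.0e+08
fd = 609594.8095 Hz

609594.8095 Hz


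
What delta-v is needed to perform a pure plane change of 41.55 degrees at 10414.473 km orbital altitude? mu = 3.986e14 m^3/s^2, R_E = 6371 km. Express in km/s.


r = 16785.4730 km = 1.6785473e+07 m
V = sqrt(mu/r) = 4873.0611 m/s
di = 41.55 deg = 0.7251843 rad
dV = 2*V*sin(di/2) = 2*4873.0611*sin(0.3625922)
dV = 3456.9401 m/s = 3.4569 km/s

3.4569 km/s


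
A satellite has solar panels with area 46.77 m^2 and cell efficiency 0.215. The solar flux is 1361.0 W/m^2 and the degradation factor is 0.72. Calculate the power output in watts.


P = area * eta * S * degradation
P = 46.77 * 0.215 * 1361.0 * 0.72
P = 9853.6346 W

9853.6346 W


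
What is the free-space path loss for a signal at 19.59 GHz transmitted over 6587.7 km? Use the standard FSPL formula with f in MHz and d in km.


f = 19.59 GHz = 19590.0000 MHz
d = 6587.7 km
FSPL = 32.44 + 20*log10(19590.0000) + 20*log10(6587.7)
FSPL = 32.44 + 85.8407 + 76.3747
FSPL = 194.6554 dB

194.6554 dB


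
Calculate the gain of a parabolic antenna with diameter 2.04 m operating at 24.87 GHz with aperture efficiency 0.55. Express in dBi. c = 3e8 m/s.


lambda = c/f = 3e8 / 2.487e+10 = 0.01206273 m
G = eta*(pi*D/lambda)^2 = 0.55*(pi*2.04/0.01206273)^2
G = 155250.0794 (linear)
G = 10*log10(155250.0794) = 51.9103 dBi

51.9103 dBi


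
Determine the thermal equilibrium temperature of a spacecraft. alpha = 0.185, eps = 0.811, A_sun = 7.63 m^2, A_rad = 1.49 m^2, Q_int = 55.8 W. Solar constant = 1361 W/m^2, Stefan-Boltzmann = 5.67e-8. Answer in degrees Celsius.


Numerator = alpha*S*A_sun + Q_int = 0.185*1361*7.63 + 55.8 = 1976.9195 W
Denominator = eps*sigma*A_rad = 0.811*5.67e-8*1.49 = 6.8515713e-08 W/K^4
T^4 = 2.8853521e+10 K^4
T = 412.1447 K = 138.9947 C

138.9947 degrees Celsius


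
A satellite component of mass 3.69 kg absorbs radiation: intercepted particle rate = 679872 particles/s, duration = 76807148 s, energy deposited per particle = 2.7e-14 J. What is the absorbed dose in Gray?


Total energy deposited = rate * time * E_per
  = 679872 * 76807148 * 2.7e-14 = 1.4099 J
Dose = E_total / mass = 1.4099 / 3.69
Dose = 0.3820905 Gy

0.3821 Gy


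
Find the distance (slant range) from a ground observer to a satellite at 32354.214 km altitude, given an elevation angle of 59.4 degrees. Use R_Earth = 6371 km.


h = 32354.214 km, el = 59.4 deg
d = -R_E*sin(el) + sqrt((R_E*sin(el))^2 + 2*R_E*h + h^2)
d = -6371.0000*sin(1.0367) + sqrt((6371.0000*0.860742)^2 + 2*6371.0000*32354.214 + 32354.214^2)
d = 33105.3883 km

33105.3883 km


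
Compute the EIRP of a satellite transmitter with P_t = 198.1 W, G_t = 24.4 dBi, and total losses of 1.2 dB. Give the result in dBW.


Pt = 198.1 W = 22.9688 dBW
EIRP = Pt_dBW + Gt - losses = 22.9688 + 24.4 - 1.2 = 46.1688 dBW

46.1688 dBW


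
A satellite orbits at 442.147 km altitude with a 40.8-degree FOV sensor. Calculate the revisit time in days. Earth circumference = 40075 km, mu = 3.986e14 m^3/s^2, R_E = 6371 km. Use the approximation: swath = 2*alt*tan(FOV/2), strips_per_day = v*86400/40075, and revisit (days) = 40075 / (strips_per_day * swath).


swath = 2*442.147*tan(0.3560472) = 328.8660 km
v = sqrt(mu/r) = 7648.8258 m/s = 7.6488 km/s
strips/day = v*86400/40075 = 7.6488*86400/40075 = 16.4905
coverage/day = strips * swath = 16.4905 * 328.8660 = 5423.1790 km
revisit = 40075 / 5423.1790 = 7.3896 days

7.3896 days


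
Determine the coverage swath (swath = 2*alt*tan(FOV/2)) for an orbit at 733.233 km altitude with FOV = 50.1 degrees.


FOV = 50.1 deg = 0.87441 rad
swath = 2 * alt * tan(FOV/2) = 2 * 733.233 * tan(0.437205)
swath = 2 * 733.233 * 0.4673705
swath = 685.3830 km

685.3830 km


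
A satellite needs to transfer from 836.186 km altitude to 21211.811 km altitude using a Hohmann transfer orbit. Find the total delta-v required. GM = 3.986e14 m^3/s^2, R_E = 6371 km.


r1 = 7207.1860 km = 7.207186e+06 m
r2 = 27582.8110 km = 2.7582811e+07 m
dv1 = sqrt(mu/r1)*(sqrt(2*r2/(r1+r2)) - 1) = 1927.8834 m/s
dv2 = sqrt(mu/r2)*(1 - sqrt(2*r1/(r1+r2))) = 1354.5293 m/s
total dv = |dv1| + |dv2| = 1927.8834 + 1354.5293 = 3282.4127 m/s = 3.2824 km/s

3.2824 km/s


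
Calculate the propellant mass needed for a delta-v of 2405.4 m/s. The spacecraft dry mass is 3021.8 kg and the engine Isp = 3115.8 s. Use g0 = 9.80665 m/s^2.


ve = Isp * g0 = 3115.8 * 9.80665 = 30555.560070 m/s
mass ratio = exp(dv/ve) = exp(2405.4/30555.560070) = 1.08190370
m_prop = m_dry * (mr - 1) = 3021.8 * (1.08190370 - 1)
m_prop = 247.4966 kg

247.4966 kg


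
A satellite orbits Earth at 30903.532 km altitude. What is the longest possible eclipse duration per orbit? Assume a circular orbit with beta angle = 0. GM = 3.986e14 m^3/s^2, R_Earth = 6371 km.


r = 37274.5320 km
T = 1193.6535 min
Eclipse fraction = arcsin(R_E/r)/pi = arcsin(6371.0000/37274.5320)/pi
= arcsin(0.170921)/pi = 0.05467429
Eclipse duration = 0.05467429 * 1193.6535 = 65.2622 min

65.2622 minutes


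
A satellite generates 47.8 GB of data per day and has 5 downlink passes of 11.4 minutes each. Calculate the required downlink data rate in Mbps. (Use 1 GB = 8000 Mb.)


total contact time = 5 * 11.4 * 60 = 3420.0000 s
data = 47.8 GB = 382400.0000 Mb
rate = 382400.0000 / 3420.0000 = 111.8129 Mbps

111.8129 Mbps


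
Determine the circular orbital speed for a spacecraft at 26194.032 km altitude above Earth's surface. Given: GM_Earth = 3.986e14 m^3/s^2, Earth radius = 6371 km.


r = R_E + alt = 6371.0 + 26194.032 = 32565.0320 km = 3.2565032e+07 m
v = sqrt(mu/r) = sqrt(3.986e14 / 3.2565032e+07) = 3498.5887 m/s = 3.4986 km/s

3.4986 km/s


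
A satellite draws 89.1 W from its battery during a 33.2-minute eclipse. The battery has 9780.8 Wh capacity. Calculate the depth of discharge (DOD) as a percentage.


E_used = P * t / 60 = 89.1 * 33.2 / 60 = 49.3020 Wh
DOD = E_used / E_total * 100 = 49.3020 / 9780.8 * 100
DOD = 0.5040692 %

0.5041 %


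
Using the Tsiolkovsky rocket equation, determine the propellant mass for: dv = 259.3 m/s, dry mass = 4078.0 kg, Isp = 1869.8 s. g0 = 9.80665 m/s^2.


ve = Isp * g0 = 1869.8 * 9.80665 = 18336.474170 m/s
mass ratio = exp(dv/ve) = exp(259.3/18336.474170) = 1.01424167
m_prop = m_dry * (mr - 1) = 4078.0 * (1.01424167 - 1)
m_prop = 58.0775 kg

58.0775 kg


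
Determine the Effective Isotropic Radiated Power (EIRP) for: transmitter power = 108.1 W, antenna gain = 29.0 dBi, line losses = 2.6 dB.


Pt = 108.1 W = 20.3383 dBW
EIRP = Pt_dBW + Gt - losses = 20.3383 + 29.0 - 2.6 = 46.7383 dBW

46.7383 dBW


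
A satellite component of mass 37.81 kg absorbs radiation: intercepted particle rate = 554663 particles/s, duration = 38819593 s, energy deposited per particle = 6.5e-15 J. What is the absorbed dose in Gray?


Total energy deposited = rate * time * E_per
  = 554663 * 38819593 * 6.5e-15 = 0.1399566 J
Dose = E_total / mass = 0.1399566 / 37.81
Dose = 0.003701578 Gy

0.0037 Gy


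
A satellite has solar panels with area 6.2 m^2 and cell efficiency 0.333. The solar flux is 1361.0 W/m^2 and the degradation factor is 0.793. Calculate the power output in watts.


P = area * eta * S * degradation
P = 6.2 * 0.333 * 1361.0 * 0.793
P = 2228.2670 W

2228.2670 W


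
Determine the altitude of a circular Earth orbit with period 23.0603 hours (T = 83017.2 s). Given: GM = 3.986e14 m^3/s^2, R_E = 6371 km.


T = 83017.2 s
r = (mu*T^2/(4*pi^2))^(1/3) = (3.986e14 * 83017.2^2 / (4*pi^2))^(1/3)
r = 4.1131187e+07 m = 41131.1867 km
alt = r - R_E = 41131.1867 - 6371 = 34760.1867 km

34760.1867 km


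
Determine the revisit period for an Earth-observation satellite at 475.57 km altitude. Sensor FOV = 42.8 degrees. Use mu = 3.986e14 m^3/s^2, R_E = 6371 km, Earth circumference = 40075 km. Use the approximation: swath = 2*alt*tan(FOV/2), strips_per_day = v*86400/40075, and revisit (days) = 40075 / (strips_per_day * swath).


swath = 2*475.57*tan(0.3735005) = 372.7477 km
v = sqrt(mu/r) = 7630.1332 m/s = 7.6301 km/s
strips/day = v*86400/40075 = 7.6301*86400/40075 = 16.4502
coverage/day = strips * swath = 16.4502 * 372.7477 = 6131.7903 km
revisit = 40075 / 6131.7903 = 6.5356 days

6.5356 days


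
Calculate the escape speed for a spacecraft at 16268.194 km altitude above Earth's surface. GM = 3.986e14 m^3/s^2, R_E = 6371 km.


r = 6371.0 + 16268.194 = 22639.1940 km = 2.2639194e+07 m
v_esc = sqrt(2*mu/r) = sqrt(2*3.986e14 / 2.2639194e+07)
v_esc = 5934.0768 m/s = 5.9341 km/s

5.9341 km/s


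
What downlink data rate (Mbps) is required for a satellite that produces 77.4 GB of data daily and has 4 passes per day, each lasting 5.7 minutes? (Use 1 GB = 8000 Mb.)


total contact time = 4 * 5.7 * 60 = 1368.0000 s
data = 77.4 GB = 619200.0000 Mb
rate = 619200.0000 / 1368.0000 = 452.6316 Mbps

452.6316 Mbps


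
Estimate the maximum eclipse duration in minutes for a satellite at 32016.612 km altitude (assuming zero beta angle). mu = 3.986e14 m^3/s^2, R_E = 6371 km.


r = 38387.6120 km
T = 1247.5174 min
Eclipse fraction = arcsin(R_E/r)/pi = arcsin(6371.0000/38387.6120)/pi
= arcsin(0.165965)/pi = 0.05307388
Eclipse duration = 0.05307388 * 1247.5174 = 66.2106 min

66.2106 minutes


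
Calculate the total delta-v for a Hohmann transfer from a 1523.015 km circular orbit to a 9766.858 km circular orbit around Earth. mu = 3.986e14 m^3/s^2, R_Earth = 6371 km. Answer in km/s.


r1 = 7894.0150 km = 7.894015e+06 m
r2 = 16137.8580 km = 1.6137858e+07 m
dv1 = sqrt(mu/r1)*(sqrt(2*r2/(r1+r2)) - 1) = 1129.0943 m/s
dv2 = sqrt(mu/r2)*(1 - sqrt(2*r1/(r1+r2))) = 941.6328 m/s
total dv = |dv1| + |dv2| = 1129.0943 + 941.6328 = 2070.7271 m/s = 2.0707 km/s

2.0707 km/s


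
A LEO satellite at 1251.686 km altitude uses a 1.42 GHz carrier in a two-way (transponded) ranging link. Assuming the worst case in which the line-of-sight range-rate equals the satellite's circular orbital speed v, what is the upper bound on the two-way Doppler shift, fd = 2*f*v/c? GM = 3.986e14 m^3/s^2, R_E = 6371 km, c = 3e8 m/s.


r = 7.622686e+06 m
v = sqrt(mu/r) = 7231.2709 m/s (worst-case radial velocity)
f = 1.42 GHz = 1.42e+09 Hz
fd = 2*f*v/c = 2*1.42e+09*7231.2709/3.0e+08
fd = 68456.0313 Hz

68456.0313 Hz


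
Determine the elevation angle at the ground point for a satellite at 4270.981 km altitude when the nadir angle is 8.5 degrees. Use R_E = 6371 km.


r = R_E + alt = 10641.9810 km
Law of sines in the satellite / Earth-center / ground-point triangle:
  sin(nadir)/R_E = sin(90 + el)/r  =>  cos(el) = (r/R_E)*sin(nadir)
cos(el) = (10641.9810 / 6371.0000) * sin(8.5 deg) = 0.2468977
el = arccos(0.2468977) = 75.7060 deg
(Earth-central angle = 90 - nadir - el = 5.7940 deg)

75.7060 degrees


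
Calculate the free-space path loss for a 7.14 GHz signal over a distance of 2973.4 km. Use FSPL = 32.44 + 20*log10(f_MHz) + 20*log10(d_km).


f = 7.14 GHz = 7140.0000 MHz
d = 2973.4 km
FSPL = 32.44 + 20*log10(7140.0000) + 20*log10(2973.4)
FSPL = 32.44 + 77.0740 + 69.4651
FSPL = 178.9790 dB

178.9790 dB


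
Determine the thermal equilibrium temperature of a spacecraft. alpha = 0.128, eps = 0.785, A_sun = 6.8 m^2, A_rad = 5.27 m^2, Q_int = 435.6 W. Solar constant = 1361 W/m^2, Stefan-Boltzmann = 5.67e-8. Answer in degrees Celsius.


Numerator = alpha*S*A_sun + Q_int = 0.128*1361*6.8 + 435.6 = 1620.2144 W
Denominator = eps*sigma*A_rad = 0.785*5.67e-8*5.27 = 2.3456506e-07 W/K^4
T^4 = 6.9073133e+09 K^4
T = 288.2885 K = 15.1385 C

15.1385 degrees Celsius


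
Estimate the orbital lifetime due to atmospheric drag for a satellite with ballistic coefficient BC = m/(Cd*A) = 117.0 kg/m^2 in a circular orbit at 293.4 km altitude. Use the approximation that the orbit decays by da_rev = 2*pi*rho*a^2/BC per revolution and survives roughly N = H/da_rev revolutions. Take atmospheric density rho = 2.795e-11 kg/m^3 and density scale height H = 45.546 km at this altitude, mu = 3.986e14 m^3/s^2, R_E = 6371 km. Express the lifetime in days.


a = R_E + alt = 6664.4000 km = 6.6644e+06 m
da_rev = 2*pi*rho*a^2/BC = 2*pi*2.795e-11*(6.6644e+06)^2/117.0 = 66.665007 m per revolution
N = H/da_rev = 45546.0000 m / 66.665007 m = 683.2070 revolutions
P = 2*pi*sqrt(a^3/mu) = 5414.4308 s
lifetime = N*P = 683.2070 * 5414.4308 = 3.699177e+06 s = 42.8145 days

42.8145 days


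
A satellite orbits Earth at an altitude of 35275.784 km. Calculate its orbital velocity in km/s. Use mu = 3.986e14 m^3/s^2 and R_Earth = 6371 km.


r = R_E + alt = 6371.0 + 35275.784 = 41646.7840 km = 4.1646784e+07 m
v = sqrt(mu/r) = sqrt(3.986e14 / 4.1646784e+07) = 3093.6980 m/s = 3.0937 km/s

3.0937 km/s


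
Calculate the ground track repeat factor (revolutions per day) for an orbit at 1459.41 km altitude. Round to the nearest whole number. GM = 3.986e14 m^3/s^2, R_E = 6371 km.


r = 7.83041e+06 m
T = 2*pi*sqrt(r^3/mu) = 6895.8527 s = 114.9309 min
revs/day = 1440 / 114.9309 = 12.5293
Rounded: 13 revolutions per day

13 revolutions per day


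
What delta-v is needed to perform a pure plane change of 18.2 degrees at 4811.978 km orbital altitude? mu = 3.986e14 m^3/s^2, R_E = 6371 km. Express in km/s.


r = 11182.9780 km = 1.1182978e+07 m
V = sqrt(mu/r) = 5970.2142 m/s
di = 18.2 deg = 0.3176499 rad
dV = 2*V*sin(di/2) = 2*5970.2142*sin(0.158825)
dV = 1888.4751 m/s = 1.8885 km/s

1.8885 km/s


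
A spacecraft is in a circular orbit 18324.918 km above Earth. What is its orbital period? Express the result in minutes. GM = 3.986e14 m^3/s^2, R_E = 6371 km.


r = 24695.9180 km = 2.4695918e+07 m
T = 2*pi*sqrt(r^3/mu) = 2*pi*sqrt(1.5061753e+22 / 3.986e14)
T = 38623.2649 s = 643.7211 min

643.7211 minutes


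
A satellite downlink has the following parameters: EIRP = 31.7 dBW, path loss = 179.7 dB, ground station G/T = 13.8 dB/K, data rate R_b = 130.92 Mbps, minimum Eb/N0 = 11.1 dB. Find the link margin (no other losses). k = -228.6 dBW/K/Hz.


C/N0 = EIRP - FSPL + G/T - k = 31.7 - 179.7 + 13.8 - (-228.6)
C/N0 = 94.4000 dB-Hz
R_b = 130.92 Mbps = 1.3092e+08 bps -> 10*log10(R_b) = 81.1701 dB-Hz
Eb/N0 = C/N0 - 10*log10(R_b) = 94.4000 - 81.1701 = 13.2299 dB
Margin = Eb/N0 - Eb/N0_req = 13.2299 - 11.1 = 2.1299 dB (link closes)

2.1299 dB


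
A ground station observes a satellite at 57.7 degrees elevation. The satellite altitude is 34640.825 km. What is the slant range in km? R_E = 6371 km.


h = 34640.825 km, el = 57.7 deg
d = -R_E*sin(el) + sqrt((R_E*sin(el))^2 + 2*R_E*h + h^2)
d = -6371.0000*sin(1.0071) + sqrt((6371.0000*0.8452618)^2 + 2*6371.0000*34640.825 + 34640.825^2)
d = 35485.1211 km

35485.1211 km


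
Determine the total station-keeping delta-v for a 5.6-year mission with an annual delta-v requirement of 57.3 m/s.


dV = rate * years = 57.3 * 5.6
dV = 320.8800 m/s

320.8800 m/s


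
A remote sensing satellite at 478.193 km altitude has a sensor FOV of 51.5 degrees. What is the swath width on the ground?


FOV = 51.5 deg = 0.8988446 rad
swath = 2 * alt * tan(FOV/2) = 2 * 478.193 * tan(0.4494223)
swath = 2 * 478.193 * 0.4823427
swath = 461.3058 km

461.3058 km


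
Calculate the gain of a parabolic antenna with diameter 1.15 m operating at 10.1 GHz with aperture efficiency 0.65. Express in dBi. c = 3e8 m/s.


lambda = c/f = 3e8 / 1.01e+10 = 0.02970297 m
G = eta*(pi*D/lambda)^2 = 0.65*(pi*1.15/0.02970297)^2
G = 9616.3225 (linear)
G = 10*log10(9616.3225) = 39.8301 dBi

39.8301 dBi


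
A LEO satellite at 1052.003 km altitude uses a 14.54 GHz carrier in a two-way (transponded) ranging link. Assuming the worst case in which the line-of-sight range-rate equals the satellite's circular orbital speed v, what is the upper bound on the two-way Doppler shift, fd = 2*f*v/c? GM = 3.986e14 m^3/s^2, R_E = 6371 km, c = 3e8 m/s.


r = 7.423003e+06 m
v = sqrt(mu/r) = 7327.8881 m/s (worst-case radial velocity)
f = 14.54 GHz = 1.454e+10 Hz
fd = 2*f*v/c = 2*1.454e+10*7327.8881/3.0e+08
fd = 710316.6203 Hz

710316.6203 Hz


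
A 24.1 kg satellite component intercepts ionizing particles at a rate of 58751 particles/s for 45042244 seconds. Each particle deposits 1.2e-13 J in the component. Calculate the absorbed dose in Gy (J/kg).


Total energy deposited = rate * time * E_per
  = 58751 * 45042244 * 1.2e-13 = 0.3175532 J
Dose = E_total / mass = 0.3175532 / 24.1
Dose = 0.01317648 Gy

0.0132 Gy


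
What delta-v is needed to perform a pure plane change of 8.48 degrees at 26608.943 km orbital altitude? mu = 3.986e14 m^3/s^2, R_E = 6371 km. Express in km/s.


r = 32979.9430 km = 3.2979943e+07 m
V = sqrt(mu/r) = 3476.5117 m/s
di = 8.48 deg = 0.1480039 rad
dV = 2*V*sin(di/2) = 2*3476.5117*sin(0.07400196)
dV = 514.0679 m/s = 0.5140679 km/s

0.5141 km/s


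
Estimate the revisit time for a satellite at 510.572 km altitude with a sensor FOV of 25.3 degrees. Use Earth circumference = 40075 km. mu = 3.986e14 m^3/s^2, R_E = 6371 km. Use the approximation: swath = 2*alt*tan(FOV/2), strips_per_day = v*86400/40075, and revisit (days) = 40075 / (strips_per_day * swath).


swath = 2*510.572*tan(0.2207842) = 229.1885 km
v = sqrt(mu/r) = 7610.7038 m/s = 7.6107 km/s
strips/day = v*86400/40075 = 7.6107*86400/40075 = 16.4084
coverage/day = strips * swath = 16.4084 * 229.1885 = 3760.6070 km
revisit = 40075 / 3760.6070 = 10.6565 days

10.6565 days


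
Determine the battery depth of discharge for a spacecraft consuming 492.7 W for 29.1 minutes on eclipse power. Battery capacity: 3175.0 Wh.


E_used = P * t / 60 = 492.7 * 29.1 / 60 = 238.9595 Wh
DOD = E_used / E_total * 100 = 238.9595 / 3175.0 * 100
DOD = 7.5263 %

7.5263 %


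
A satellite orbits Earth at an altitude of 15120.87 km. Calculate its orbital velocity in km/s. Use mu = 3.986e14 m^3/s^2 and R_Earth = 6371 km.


r = R_E + alt = 6371.0 + 15120.87 = 21491.8700 km = 2.149187e+07 m
v = sqrt(mu/r) = sqrt(3.986e14 / 2.149187e+07) = 4306.5703 m/s = 4.3066 km/s

4.3066 km/s


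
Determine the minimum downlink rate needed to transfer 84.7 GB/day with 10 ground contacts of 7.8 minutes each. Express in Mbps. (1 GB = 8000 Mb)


total contact time = 10 * 7.8 * 60 = 4680.0000 s
data = 84.7 GB = 677600.0000 Mb
rate = 677600.0000 / 4680.0000 = 144.7863 Mbps

144.7863 Mbps


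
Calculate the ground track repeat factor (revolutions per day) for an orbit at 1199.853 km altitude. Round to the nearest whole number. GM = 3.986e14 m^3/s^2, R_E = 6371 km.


r = 7.570853e+06 m
T = 2*pi*sqrt(r^3/mu) = 6555.8414 s = 109.2640 min
revs/day = 1440 / 109.2640 = 13.1791
Rounded: 13 revolutions per day

13 revolutions per day


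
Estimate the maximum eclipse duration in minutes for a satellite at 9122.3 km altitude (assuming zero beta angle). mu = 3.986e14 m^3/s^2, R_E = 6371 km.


r = 15493.3000 km
T = 319.8717 min
Eclipse fraction = arcsin(R_E/r)/pi = arcsin(6371.0000/15493.3000)/pi
= arcsin(0.41121)/pi = 0.1348937
Eclipse duration = 0.1348937 * 319.8717 = 43.1487 min

43.1487 minutes


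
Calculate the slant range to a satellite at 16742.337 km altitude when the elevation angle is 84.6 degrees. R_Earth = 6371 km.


h = 16742.337 km, el = 84.6 deg
d = -R_E*sin(el) + sqrt((R_E*sin(el))^2 + 2*R_E*h + h^2)
d = -6371.0000*sin(1.4765) + sqrt((6371.0000*0.995562)^2 + 2*6371.0000*16742.337 + 16742.337^2)
d = 16762.8340 km

16762.8340 km


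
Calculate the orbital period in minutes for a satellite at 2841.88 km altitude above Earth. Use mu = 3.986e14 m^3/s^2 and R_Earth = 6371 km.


r = 9212.8800 km = 9.21288e+06 m
T = 2*pi*sqrt(r^3/mu) = 2*pi*sqrt(7.8196307e+20 / 3.986e14)
T = 8800.4391 s = 146.6740 min

146.6740 minutes


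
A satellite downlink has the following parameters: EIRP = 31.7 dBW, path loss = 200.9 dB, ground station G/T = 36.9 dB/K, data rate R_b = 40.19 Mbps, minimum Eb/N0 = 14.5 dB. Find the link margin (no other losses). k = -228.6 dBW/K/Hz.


C/N0 = EIRP - FSPL + G/T - k = 31.7 - 200.9 + 36.9 - (-228.6)
C/N0 = 96.3000 dB-Hz
R_b = 40.19 Mbps = 4.019e+07 bps -> 10*log10(R_b) = 76.0412 dB-Hz
Eb/N0 = C/N0 - 10*log10(R_b) = 96.3000 - 76.0412 = 20.2588 dB
Margin = Eb/N0 - Eb/N0_req = 20.2588 - 14.5 = 5.7588 dB (link closes)

5.7588 dB


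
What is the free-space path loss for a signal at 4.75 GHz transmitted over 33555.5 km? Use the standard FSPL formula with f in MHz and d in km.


f = 4.75 GHz = 4750.0000 MHz
d = 33555.5 km
FSPL = 32.44 + 20*log10(4750.0000) + 20*log10(33555.5)
FSPL = 32.44 + 73.5339 + 90.5153
FSPL = 196.4891 dB

196.4891 dB


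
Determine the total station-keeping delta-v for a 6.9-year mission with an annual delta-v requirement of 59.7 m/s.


dV = rate * years = 59.7 * 6.9
dV = 411.9300 m/s

411.9300 m/s


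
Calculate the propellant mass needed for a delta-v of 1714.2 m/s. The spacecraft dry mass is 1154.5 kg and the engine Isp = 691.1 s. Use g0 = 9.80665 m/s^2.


ve = Isp * g0 = 691.1 * 9.80665 = 6777.375815 m/s
mass ratio = exp(dv/ve) = exp(1714.2/6777.375815) = 1.28779281
m_prop = m_dry * (mr - 1) = 1154.5 * (1.28779281 - 1)
m_prop = 332.2568 kg

332.2568 kg


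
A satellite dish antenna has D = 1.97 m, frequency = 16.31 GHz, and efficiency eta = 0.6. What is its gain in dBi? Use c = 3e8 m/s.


lambda = c/f = 3e8 / 1.631e+10 = 0.01839362 m
G = eta*(pi*D/lambda)^2 = 0.6*(pi*1.97/0.01839362)^2
G = 67928.0051 (linear)
G = 10*log10(67928.0051) = 48.3205 dBi

48.3205 dBi


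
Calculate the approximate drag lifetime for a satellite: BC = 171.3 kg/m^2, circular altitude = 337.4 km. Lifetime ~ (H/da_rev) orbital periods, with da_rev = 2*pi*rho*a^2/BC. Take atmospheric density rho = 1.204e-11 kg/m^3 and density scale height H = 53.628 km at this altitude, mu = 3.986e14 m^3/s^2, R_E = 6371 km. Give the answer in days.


a = R_E + alt = 6708.4000 km = 6.7084e+06 m
da_rev = 2*pi*rho*a^2/BC = 2*pi*1.204e-11*(6.7084e+06)^2/171.3 = 19.874074 m per revolution
N = H/da_rev = 53628.0000 m / 19.874074 m = 2698.3899 revolutions
P = 2*pi*sqrt(a^3/mu) = 5468.1403 s
lifetime = N*P = 2698.3899 * 5468.1403 = 1.4755175e+07 s = 170.7775 days

170.7775 days


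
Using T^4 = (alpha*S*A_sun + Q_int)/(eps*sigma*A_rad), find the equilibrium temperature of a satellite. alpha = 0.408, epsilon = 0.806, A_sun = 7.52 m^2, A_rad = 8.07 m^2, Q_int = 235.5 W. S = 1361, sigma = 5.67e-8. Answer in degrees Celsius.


Numerator = alpha*S*A_sun + Q_int = 0.408*1361*7.52 + 235.5 = 4411.2658 W
Denominator = eps*sigma*A_rad = 0.806*5.67e-8*8.07 = 3.6880061e-07 W/K^4
T^4 = 1.1961113e+10 K^4
T = 330.7066 K = 57.5566 C

57.5566 degrees Celsius


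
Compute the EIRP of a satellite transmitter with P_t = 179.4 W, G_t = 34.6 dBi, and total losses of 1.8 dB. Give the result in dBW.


Pt = 179.4 W = 22.5382 dBW
EIRP = Pt_dBW + Gt - losses = 22.5382 + 34.6 - 1.8 = 55.3382 dBW

55.3382 dBW


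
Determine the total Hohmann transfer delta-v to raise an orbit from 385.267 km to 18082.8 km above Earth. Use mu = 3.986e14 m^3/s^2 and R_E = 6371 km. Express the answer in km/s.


r1 = 6756.2670 km = 6.756267e+06 m
r2 = 24453.8000 km = 2.44538e+07 m
dv1 = sqrt(mu/r1)*(sqrt(2*r2/(r1+r2)) - 1) = 1934.1947 m/s
dv2 = sqrt(mu/r2)*(1 - sqrt(2*r1/(r1+r2))) = 1380.8004 m/s
total dv = |dv1| + |dv2| = 1934.1947 + 1380.8004 = 3314.9951 m/s = 3.3150 km/s

3.3150 km/s


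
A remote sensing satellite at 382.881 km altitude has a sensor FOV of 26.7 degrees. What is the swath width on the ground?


FOV = 26.7 deg = 0.4660029 rad
swath = 2 * alt * tan(FOV/2) = 2 * 382.881 * tan(0.2330015)
swath = 2 * 382.881 * 0.2373116
swath = 181.7242 km

181.7242 km


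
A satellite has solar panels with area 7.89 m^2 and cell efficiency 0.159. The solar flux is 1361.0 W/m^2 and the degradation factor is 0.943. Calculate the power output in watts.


P = area * eta * S * degradation
P = 7.89 * 0.159 * 1361.0 * 0.943
P = 1610.0670 W

1610.0670 W


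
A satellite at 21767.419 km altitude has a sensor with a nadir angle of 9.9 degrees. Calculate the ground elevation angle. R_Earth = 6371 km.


r = R_E + alt = 28138.4190 km
Law of sines in the satellite / Earth-center / ground-point triangle:
  sin(nadir)/R_E = sin(90 + el)/r  =>  cos(el) = (r/R_E)*sin(nadir)
cos(el) = (28138.4190 / 6371.0000) * sin(9.9 deg) = 0.7593491
el = arccos(0.7593491) = 40.5932 deg
(Earth-central angle = 90 - nadir - el = 39.5068 deg)

40.5932 degrees
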